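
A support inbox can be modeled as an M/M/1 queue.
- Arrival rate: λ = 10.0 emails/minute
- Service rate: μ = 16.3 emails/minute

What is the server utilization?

Server utilization: ρ = λ/μ
ρ = 10.0/16.3 = 0.6135
The server is busy 61.35% of the time.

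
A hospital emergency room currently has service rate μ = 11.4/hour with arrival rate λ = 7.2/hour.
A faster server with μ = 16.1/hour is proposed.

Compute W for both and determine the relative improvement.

System 1: ρ₁ = 7.2/11.4 = 0.6316, W₁ = 1/(11.4-7.2) = 0.23810
System 2: ρ₂ = 7.2/16.1 = 0.4472, W₂ = 1/(16.1-7.2) = 0.11236
Improvement: (W₁-W₂)/W₁ = (0.23810-0.11236)/0.23810 = 52.81%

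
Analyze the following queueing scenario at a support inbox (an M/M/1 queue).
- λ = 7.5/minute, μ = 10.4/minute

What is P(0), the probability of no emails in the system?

ρ = λ/μ = 7.5/10.4 = 0.7212
P(0) = 1 - ρ = 1 - 0.7212 = 0.2788
The server is idle 27.88% of the time.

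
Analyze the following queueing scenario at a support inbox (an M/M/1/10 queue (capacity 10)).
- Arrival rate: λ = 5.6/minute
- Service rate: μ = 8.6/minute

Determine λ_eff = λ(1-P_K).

ρ = λ/μ = 5.6/8.6 = 0.65116
P₀ = (1-ρ)/(1-ρ^(K+1)) = (1-0.65116)/(1-0.65116^11) = 0.34884/0.99108 = 0.3520
P_K = P₀×ρ^K = 0.35198 × 0.65116^10 = 0.35198 × 0.013705 = 0.004824
λ_eff = λ(1-P_K) = 5.6 × (1 - 0.004824) = 5.6 × 0.99518 = 5.5730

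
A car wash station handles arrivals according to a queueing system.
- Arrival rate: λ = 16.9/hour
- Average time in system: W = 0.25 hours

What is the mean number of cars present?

Little's Law: L = λW
L = 16.9 × 0.25 = 4.2250 cars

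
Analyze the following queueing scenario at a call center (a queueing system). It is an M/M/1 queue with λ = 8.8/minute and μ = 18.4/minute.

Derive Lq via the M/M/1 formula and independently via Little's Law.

Method 1 (direct): Lq = λ²/(μ(μ-λ)) = 77.44/(18.4 × 9.60) = 0.4384

Method 2 (Little's Law):
W = 1/(μ-λ) = 1/9.60 = 0.10417
Wq = W - 1/μ = 0.10417 - 0.054348 = 0.04982
Lq = λWq = 8.8 × 0.04982 = 0.4384 ✔ (matches Method 1)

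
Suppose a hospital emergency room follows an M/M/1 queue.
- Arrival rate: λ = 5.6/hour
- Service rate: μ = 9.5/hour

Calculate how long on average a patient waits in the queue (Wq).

First, compute utilization: ρ = λ/μ = 5.6/9.5 = 0.5895
For M/M/1: Wq = λ/(μ(μ-λ))
Wq = 5.6/(9.5 × (9.5-5.6))
Wq = 5.6/(9.5 × 3.90)
Wq = 0.1511 hours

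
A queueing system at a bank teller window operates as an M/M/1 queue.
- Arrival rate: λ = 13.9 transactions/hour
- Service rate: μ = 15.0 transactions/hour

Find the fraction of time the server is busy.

Server utilization: ρ = λ/μ
ρ = 13.9/15.0 = 0.9267
The server is busy 92.67% of the time.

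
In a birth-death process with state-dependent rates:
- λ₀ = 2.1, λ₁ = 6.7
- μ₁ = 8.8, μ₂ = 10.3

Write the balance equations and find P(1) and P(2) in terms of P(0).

Balance equations:
State 0: λ₀P₀ = μ₁P₁ → P₁ = (λ₀/μ₁)P₀ = (2.1/8.8)P₀ = 0.2386P₀
State 1: P₂ = (λ₀λ₁)/(μ₁μ₂)P₀ = (2.1×6.7)/(8.8×10.3)P₀ = 0.1552P₀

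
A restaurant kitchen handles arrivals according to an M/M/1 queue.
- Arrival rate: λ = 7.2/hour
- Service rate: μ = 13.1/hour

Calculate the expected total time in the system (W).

First, compute utilization: ρ = λ/μ = 7.2/13.1 = 0.5496
For M/M/1: W = 1/(μ-λ)
W = 1/(13.1-7.2) = 1/5.90
W = 0.1695 hours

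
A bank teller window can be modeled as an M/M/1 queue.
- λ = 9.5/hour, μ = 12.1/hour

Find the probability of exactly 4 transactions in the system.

ρ = λ/μ = 9.5/12.1 = 0.7851
P(n) = (1-ρ)ρⁿ
P(4) = (1-0.7851) × 0.7851^4
P(4) = 0.21490 × 0.37993
P(4) = 0.08165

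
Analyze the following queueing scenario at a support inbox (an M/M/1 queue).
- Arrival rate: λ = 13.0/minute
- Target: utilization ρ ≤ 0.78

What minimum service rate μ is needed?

ρ = λ/μ, so μ = λ/ρ
μ ≥ 13.0/0.78 = 16.6667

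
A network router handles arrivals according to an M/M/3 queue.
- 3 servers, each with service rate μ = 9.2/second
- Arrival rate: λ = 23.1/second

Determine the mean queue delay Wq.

Traffic intensity: ρ = λ/(cμ) = 23.1/(3×9.2) = 0.8370
Since ρ = 0.8370 < 1, system is stable.
Offered load a = λ/μ = cρ = 23.1/9.2 = 2.5109
P₀ = [ Σₙ₌₀^2 aⁿ/n! + a^3/(3!(1-ρ)) ]⁻¹
Σ = a^0/0! + a^1/1! + a^2/2! = 1.0000 + 2.5109 + 3.1522 = 6.6631
a^3/(3!(1-ρ)) = 15.8297/(6 × 0.163043) = 16.1815
P₀ = 1/(6.6631 + 16.1815) = 0.04377
Lq = P₀·a^3·ρ / (3!(1-ρ)²) = 0.043774 × 15.8297 × 0.83696 / (6 × 0.026583) = 3.6361
Wq = Lq/λ = 3.6361/23.1 = 0.1574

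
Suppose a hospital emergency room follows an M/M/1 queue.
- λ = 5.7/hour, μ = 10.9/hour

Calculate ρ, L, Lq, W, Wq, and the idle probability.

Step 1: ρ = λ/μ = 5.7/10.9 = 0.5229
Step 2: L = λ/(μ-λ) = 5.7/5.20 = 1.0962
Step 3: Lq = λ²/(μ(μ-λ)) = 32.49/(10.9×5.20) = 0.5732
Step 4: W = 1/(μ-λ) = 1/5.20 = 0.19231
Step 5: Wq = λ/(μ(μ-λ)) = 5.7/(10.9×5.20) = 0.1006
Step 6: P(0) = 1-ρ = 0.4771
Verify: L = λW = 5.7×0.19231 = 1.0962 ✔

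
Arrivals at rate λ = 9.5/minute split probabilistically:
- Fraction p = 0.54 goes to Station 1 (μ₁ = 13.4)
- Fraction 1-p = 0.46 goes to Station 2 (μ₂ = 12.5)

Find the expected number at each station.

Effective rates: λ₁ = 9.5×0.54 = 5.13, λ₂ = 9.5×0.46 = 4.37
Station 1: ρ₁ = 5.13/13.4 = 0.38284, L₁ = ρ₁/(1-ρ₁) = 0.38284/(1-0.38284) = 0.6203
Station 2: ρ₂ = 4.37/12.5 = 0.3496, L₂ = ρ₂/(1-ρ₂) = 0.3496/(1-0.3496) = 0.5375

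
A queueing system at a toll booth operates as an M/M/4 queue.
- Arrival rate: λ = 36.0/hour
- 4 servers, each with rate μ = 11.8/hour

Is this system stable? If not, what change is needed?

Stability requires ρ = λ/(cμ) < 1
ρ = 36.0/(4 × 11.8) = 36.0/47.20 = 0.7627
Since 0.7627 < 1, the system is STABLE.
The servers are busy 76.27% of the time.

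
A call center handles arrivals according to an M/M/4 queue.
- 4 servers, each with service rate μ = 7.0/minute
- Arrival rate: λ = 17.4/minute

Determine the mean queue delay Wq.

Traffic intensity: ρ = λ/(cμ) = 17.4/(4×7.0) = 0.6214
Since ρ = 0.6214 < 1, system is stable.
Offered load a = λ/μ = cρ = 17.4/7.0 = 2.4857
P₀ = [ Σₙ₌₀^3 aⁿ/n! + a^4/(4!(1-ρ)) ]⁻¹
Σ = a^0/0! + a^1/1! + a^2/2! + a^3/3! = 1.0000 + 2.4857 + 3.0894 + 2.5598 = 9.1349
a^4/(4!(1-ρ)) = 38.1773/(24 × 0.37857) = 4.2019
P₀ = 1/(9.1349 + 4.2019) = 0.07498
Lq = P₀·a^4·ρ / (4!(1-ρ)²) = 0.07498 × 38.1773 × 0.6214 / (24 × 0.1433) = 0.5172
Wq = Lq/λ = 0.5172/17.4 = 0.02972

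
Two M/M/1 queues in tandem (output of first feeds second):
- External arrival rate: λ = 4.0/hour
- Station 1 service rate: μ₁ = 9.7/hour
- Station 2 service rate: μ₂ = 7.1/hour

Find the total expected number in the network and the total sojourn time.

By Jackson's theorem, each station behaves as independent M/M/1.
Station 1: ρ₁ = 4.0/9.7 = 0.4124, L₁ = ρ₁/(1-ρ₁) = λ/(μ₁-λ) = 4.0/5.70 = 0.7018
Station 2: ρ₂ = 4.0/7.1 = 0.5634, L₂ = ρ₂/(1-ρ₂) = λ/(μ₂-λ) = 4.0/3.10 = 1.2903
Total: L = L₁ + L₂ = 0.7018 + 1.2903 = 1.9921
W = L/λ = 1.9921/4.0 = 0.4980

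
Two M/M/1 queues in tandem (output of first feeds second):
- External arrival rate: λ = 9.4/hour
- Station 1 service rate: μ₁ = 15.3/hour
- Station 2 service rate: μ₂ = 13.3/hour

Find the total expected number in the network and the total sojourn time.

By Jackson's theorem, each station behaves as independent M/M/1.
Station 1: ρ₁ = 9.4/15.3 = 0.6144, L₁ = ρ₁/(1-ρ₁) = λ/(μ₁-λ) = 9.4/5.90 = 1.5932
Station 2: ρ₂ = 9.4/13.3 = 0.7068, L₂ = ρ₂/(1-ρ₂) = λ/(μ₂-λ) = 9.4/3.90 = 2.4103
Total: L = L₁ + L₂ = 1.5932 + 2.4103 = 4.0035
W = L/λ = 4.0035/9.4 = 0.4259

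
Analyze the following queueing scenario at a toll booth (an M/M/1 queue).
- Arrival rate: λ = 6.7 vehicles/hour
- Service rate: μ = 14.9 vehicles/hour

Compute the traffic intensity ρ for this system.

Server utilization: ρ = λ/μ
ρ = 6.7/14.9 = 0.4497
The server is busy 44.97% of the time.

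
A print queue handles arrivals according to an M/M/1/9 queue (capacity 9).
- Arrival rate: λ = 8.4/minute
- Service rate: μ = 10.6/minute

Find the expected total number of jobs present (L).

ρ = λ/μ = 8.4/10.6 = 0.79245
P₀ = (1-ρ)/(1-ρ^(K+1)) = (1-0.79245)/(1-0.79245^10) = 0.20755/0.90234 = 0.2300
P_K = P₀×ρ^K = 0.23001 × 0.79245^9 = 0.23001 × 0.12324 = 0.02835
L = ρ[1 - (K+1)ρ^K + Kρ^(K+1)] / [(1-ρ)(1-ρ^(K+1))]
L = 0.79245 × (1 - 10×0.123239 + 9×0.0976604) / ((1 - 0.79245) × (1 - 0.0976604)) = 2.7358 jobs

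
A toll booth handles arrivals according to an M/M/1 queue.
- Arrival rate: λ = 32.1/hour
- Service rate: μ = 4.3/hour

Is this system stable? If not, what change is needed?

Stability requires ρ = λ/(cμ) < 1
ρ = 32.1/(1 × 4.3) = 32.1/4.30 = 7.4651
Since 7.4651 ≥ 1, the system is UNSTABLE.
Queue grows without bound. Need μ > λ = 32.1.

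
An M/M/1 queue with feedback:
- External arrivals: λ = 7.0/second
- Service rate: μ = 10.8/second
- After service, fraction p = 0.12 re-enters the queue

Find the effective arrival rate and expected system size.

Effective arrival rate: λ_eff = λ/(1-p) = 7.0/(1-0.12) = 7.0/0.88 = 7.9545
ρ = λ_eff/μ = 7.9545/10.8 = 0.73653
L = ρ/(1-ρ) = 0.73653/(1-0.73653) = 2.7955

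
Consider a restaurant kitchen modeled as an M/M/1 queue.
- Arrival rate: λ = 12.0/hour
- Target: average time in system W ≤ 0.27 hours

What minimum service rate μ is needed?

For M/M/1: W = 1/(μ-λ)
Need W ≤ 0.27, so 1/(μ-λ) ≤ 0.27
μ - λ ≥ 1/0.27 = 3.7037
μ ≥ 12.0 + 3.7037 = 15.7037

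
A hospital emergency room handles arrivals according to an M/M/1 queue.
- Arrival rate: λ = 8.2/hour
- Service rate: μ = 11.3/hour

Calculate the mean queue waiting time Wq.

First, compute utilization: ρ = λ/μ = 8.2/11.3 = 0.7257
For M/M/1: Wq = λ/(μ(μ-λ))
Wq = 8.2/(11.3 × (11.3-8.2))
Wq = 8.2/(11.3 × 3.10)
Wq = 0.2341 hours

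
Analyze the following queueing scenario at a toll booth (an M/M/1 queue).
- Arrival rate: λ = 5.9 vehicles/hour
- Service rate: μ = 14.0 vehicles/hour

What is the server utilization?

Server utilization: ρ = λ/μ
ρ = 5.9/14.0 = 0.4214
The server is busy 42.14% of the time.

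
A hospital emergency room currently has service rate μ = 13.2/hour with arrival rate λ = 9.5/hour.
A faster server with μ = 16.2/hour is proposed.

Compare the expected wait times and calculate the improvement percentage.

System 1: ρ₁ = 9.5/13.2 = 0.7197, W₁ = 1/(13.2-9.5) = 0.27027
System 2: ρ₂ = 9.5/16.2 = 0.5864, W₂ = 1/(16.2-9.5) = 0.14925
Improvement: (W₁-W₂)/W₁ = (0.27027-0.14925)/0.27027 = 44.78%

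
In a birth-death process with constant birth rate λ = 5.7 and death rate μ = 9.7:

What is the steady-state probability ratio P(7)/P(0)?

For constant rates: P(n)/P(0) = (λ/μ)^n
P(7)/P(0) = (5.7/9.7)^7 = 0.5876^7 = 0.02419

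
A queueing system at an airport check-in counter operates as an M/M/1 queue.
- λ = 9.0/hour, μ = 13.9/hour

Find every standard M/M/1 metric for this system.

Step 1: ρ = λ/μ = 9.0/13.9 = 0.6475
Step 2: L = λ/(μ-λ) = 9.0/4.90 = 1.8367
Step 3: Lq = λ²/(μ(μ-λ)) = 81.00/(13.9×4.90) = 1.1893
Step 4: W = 1/(μ-λ) = 1/4.90 = 0.20408
Step 5: Wq = λ/(μ(μ-λ)) = 9.0/(13.9×4.90) = 0.1321
Step 6: P(0) = 1-ρ = 0.3525
Verify: L = λW = 9.0×0.20408 = 1.8367 ✔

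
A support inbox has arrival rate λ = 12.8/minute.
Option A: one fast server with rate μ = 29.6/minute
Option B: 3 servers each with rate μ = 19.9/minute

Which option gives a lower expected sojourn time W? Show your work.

Option A: single server μ = 29.6 (M/M/1)
  ρ_A = 12.8/29.6 = 0.4324
  W_A = 1/(μ-λ) = 1/(29.6-12.8) = 1/16.80 = 0.05952

Option B: 3 servers μ = 19.9 (M/M/3)
  ρ_B = λ/(cμ) = 12.8/(3×19.9) = 0.2144
  Offered load a = λ/μ = cρ = 12.8/19.9 = 0.6432
  P₀ = [ Σₙ₌₀^2 aⁿ/n! + a^3/(3!(1-ρ)) ]⁻¹
  Σ = a^0/0! + a^1/1! + a^2/2! = 1.0000 + 0.6432 + 0.2069 = 1.8501
  a^3/(3!(1-ρ)) = 0.26612/(6 × 0.78559) = 0.05646
  P₀ = 1/(1.8501 + 0.05646) = 0.5245
  Lq = P₀·a^3·ρ / (3!(1-ρ)²) = 0.52451 × 0.26612 × 0.21441 / (6 × 0.61716) = 0.008082
  Wq_B = Lq/λ = 0.008082/12.8 = 0.0006314
  W_B = Wq_B + 1/μ = 0.0006314 + 0.05025 = 0.05088

Since W_B = 0.05088 < W_A = 0.05952, Option B (multiple servers) has the shorter time in system.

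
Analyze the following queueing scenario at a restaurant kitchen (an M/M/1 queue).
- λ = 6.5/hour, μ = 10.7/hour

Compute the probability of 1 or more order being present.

ρ = λ/μ = 6.5/10.7 = 0.6075
P(N ≥ n) = ρⁿ
P(N ≥ 1) = 0.6075^1
P(N ≥ 1) = 0.6075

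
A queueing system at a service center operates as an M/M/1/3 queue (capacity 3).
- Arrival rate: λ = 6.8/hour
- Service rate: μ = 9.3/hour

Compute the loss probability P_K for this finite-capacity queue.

ρ = λ/μ = 6.8/9.3 = 0.7312
P₀ = (1-ρ)/(1-ρ^(K+1)) = (1-0.7312)/(1-0.7312^4) = 0.2688/0.7141 = 0.3764
P_K = P₀×ρ^K = 0.3764 × 0.7312^3 = 0.3764 × 0.3909 = 0.1471
Blocking probability = 14.71%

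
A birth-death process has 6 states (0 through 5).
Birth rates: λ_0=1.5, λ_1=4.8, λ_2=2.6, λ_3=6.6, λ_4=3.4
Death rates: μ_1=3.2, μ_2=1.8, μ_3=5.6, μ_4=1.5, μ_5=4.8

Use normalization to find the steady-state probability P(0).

Ratios P(n)/P(0) = (λ₀···λₙ₋₁)/(μ₁···μₙ):
P(1)/P(0) = (1.5)/(3.2) = 0.46875
P(2)/P(0) = (1.5×4.8)/(3.2×1.8) = 1.2500
P(3)/P(0) = (1.5×4.8×2.6)/(3.2×1.8×5.6) = 0.58036
P(4)/P(0) = (1.5×4.8×2.6×6.6)/(3.2×1.8×5.6×1.5) = 2.5536
P(5)/P(0) = (1.5×4.8×2.6×6.6×3.4)/(3.2×1.8×5.6×1.5×4.8) = 1.8088

Normalization: ∑ P(n) = 1
P(0) × (1.0000 + 0.46875 + 1.2500 + 0.58036 + 2.5536 + 1.8088) = 1
P(0) × 7.6615 = 1
P(0) = 1/7.6615 = 0.1305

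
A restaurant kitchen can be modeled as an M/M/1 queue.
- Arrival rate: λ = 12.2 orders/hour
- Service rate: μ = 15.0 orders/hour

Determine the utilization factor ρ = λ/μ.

Server utilization: ρ = λ/μ
ρ = 12.2/15.0 = 0.8133
The server is busy 81.33% of the time.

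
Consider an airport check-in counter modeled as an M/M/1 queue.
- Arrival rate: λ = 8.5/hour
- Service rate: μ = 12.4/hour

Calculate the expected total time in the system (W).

First, compute utilization: ρ = λ/μ = 8.5/12.4 = 0.6855
For M/M/1: W = 1/(μ-λ)
W = 1/(12.4-8.5) = 1/3.90
W = 0.2564 hours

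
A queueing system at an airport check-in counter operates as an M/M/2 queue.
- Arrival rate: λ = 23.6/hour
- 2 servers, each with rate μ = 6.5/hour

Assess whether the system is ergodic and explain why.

Stability requires ρ = λ/(cμ) < 1
ρ = 23.6/(2 × 6.5) = 23.6/13.00 = 1.8154
Since 1.8154 ≥ 1, the system is UNSTABLE.
Need c > λ/μ = 23.6/6.5 = 3.63.
Minimum servers needed: c = 4.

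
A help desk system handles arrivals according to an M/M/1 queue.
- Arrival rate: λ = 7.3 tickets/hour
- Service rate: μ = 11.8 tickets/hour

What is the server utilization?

Server utilization: ρ = λ/μ
ρ = 7.3/11.8 = 0.6186
The server is busy 61.86% of the time.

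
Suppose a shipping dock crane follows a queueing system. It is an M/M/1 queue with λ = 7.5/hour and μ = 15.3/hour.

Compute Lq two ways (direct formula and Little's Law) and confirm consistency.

Method 1 (direct): Lq = λ²/(μ(μ-λ)) = 56.25/(15.3 × 7.80) = 0.4713

Method 2 (Little's Law):
W = 1/(μ-λ) = 1/7.80 = 0.128205
Wq = W - 1/μ = 0.128205 - 0.0653595 = 0.062846
Lq = λWq = 7.5 × 0.062846 = 0.4713 ✔ (matches Method 1)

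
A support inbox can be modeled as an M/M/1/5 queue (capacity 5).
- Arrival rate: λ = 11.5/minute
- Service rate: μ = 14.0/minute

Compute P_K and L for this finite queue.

ρ = λ/μ = 11.5/14.0 = 0.82143
P₀ = (1-ρ)/(1-ρ^(K+1)) = (1-0.82143)/(1-0.82143^6) = 0.1786/0.6928 = 0.2578
P_K = P₀×ρ^K = 0.25775 × 0.82143^5 = 0.25775 × 0.37398 = 0.09639
Blocking probability P_5 = 0.09639 (9.64%)
L = ρ[1 - (K+1)ρ^K + Kρ^(K+1)] / [(1-ρ)(1-ρ^(K+1))]
L = 0.82143 × (1 - 6×0.373984 + 5×0.307202) / ((1 - 0.82143) × (1 - 0.307202)) = 1.9395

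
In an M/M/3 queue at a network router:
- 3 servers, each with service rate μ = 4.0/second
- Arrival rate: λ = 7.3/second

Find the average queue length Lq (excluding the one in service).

Traffic intensity: ρ = λ/(cμ) = 7.3/(3×4.0) = 0.6083
Since ρ = 0.6083 < 1, system is stable.
Offered load a = λ/μ = cρ = 7.3/4.0 = 1.8250
P₀ = [ Σₙ₌₀^2 aⁿ/n! + a^3/(3!(1-ρ)) ]⁻¹
Σ = a^0/0! + a^1/1! + a^2/2! = 1.0000 + 1.8250 + 1.6653 = 4.4903
a^3/(3!(1-ρ)) = 6.0784/(6 × 0.39167) = 2.5865
P₀ = 1/(4.4903 + 2.5865) = 0.1413
Lq = P₀·a^3·ρ / (3!(1-ρ)²) = 0.14131 × 6.0784 × 0.60833 / (6 × 0.15340) = 0.5677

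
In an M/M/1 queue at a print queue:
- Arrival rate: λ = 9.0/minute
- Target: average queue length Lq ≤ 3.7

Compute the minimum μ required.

For M/M/1: Lq = λ²/(μ(μ-λ))
Need Lq ≤ 3.7, i.e. μ(μ-λ) ≥ λ²/3.7
μ² - 9.0μ - 81.00/3.7 ≥ 0  →  μ² - 9.0μ - 21.8919 ≥ 0
Quadratic formula (positive root): μ = [λ + √(λ² + 4×21.8919)]/2
Discriminant: 81.00 + 4×21.8919 = 168.5676, √168.5676 = 12.9834
μ ≥ (9.0 + 12.9834)/2 = 10.9917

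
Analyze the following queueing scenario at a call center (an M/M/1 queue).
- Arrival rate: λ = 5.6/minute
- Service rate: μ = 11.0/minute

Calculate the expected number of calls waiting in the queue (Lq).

ρ = λ/μ = 5.6/11.0 = 0.5091
For M/M/1: Lq = λ²/(μ(μ-λ))
Lq = 31.36/(11.0 × 5.40)
Lq = 0.5279 calls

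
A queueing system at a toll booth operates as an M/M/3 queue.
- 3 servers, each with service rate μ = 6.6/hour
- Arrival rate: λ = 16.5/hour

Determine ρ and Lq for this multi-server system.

Traffic intensity: ρ = λ/(cμ) = 16.5/(3×6.6) = 0.8333
Since ρ = 0.8333 < 1, system is stable.
Offered load a = λ/μ = cρ = 16.5/6.6 = 2.5000
P₀ = [ Σₙ₌₀^2 aⁿ/n! + a^3/(3!(1-ρ)) ]⁻¹
Σ = a^0/0! + a^1/1! + a^2/2! = 1.0000 + 2.5000 + 3.1250 = 6.6250
a^3/(3!(1-ρ)) = 15.6250/(6 × 0.166667) = 15.6250
P₀ = 1/(6.6250 + 15.6250) = 0.04494
Lq = P₀·a^3·ρ / (3!(1-ρ)²) = 0.044944 × 15.6250 × 0.83333 / (6 × 0.027778) = 3.5112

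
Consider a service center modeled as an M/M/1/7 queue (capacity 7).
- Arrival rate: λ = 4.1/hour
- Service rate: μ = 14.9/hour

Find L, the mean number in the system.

ρ = λ/μ = 4.1/14.9 = 0.275168
P₀ = (1-ρ)/(1-ρ^(K+1)) = (1-0.275168)/(1-0.275168^8) = 0.72483/0.99997 = 0.7249
P_K = P₀×ρ^K = 0.72486 × 0.275168^7 = 0.72486 × 0.00011945 = 0.00008658
L = ρ[1 - (K+1)ρ^K + Kρ^(K+1)] / [(1-ρ)(1-ρ^(K+1))]
L = 0.275168 × (1 - 8×0.0001194 + 7×0.00003287) / ((1 - 0.275168) × (1 - 0.00003287)) = 0.3794 customers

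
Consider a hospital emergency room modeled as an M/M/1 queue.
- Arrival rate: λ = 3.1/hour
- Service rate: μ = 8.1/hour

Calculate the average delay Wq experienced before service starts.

First, compute utilization: ρ = λ/μ = 3.1/8.1 = 0.3827
For M/M/1: Wq = λ/(μ(μ-λ))
Wq = 3.1/(8.1 × (8.1-3.1))
Wq = 3.1/(8.1 × 5.00)
Wq = 0.07654 hours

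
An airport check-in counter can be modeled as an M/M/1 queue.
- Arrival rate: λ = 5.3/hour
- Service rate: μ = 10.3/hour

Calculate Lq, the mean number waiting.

ρ = λ/μ = 5.3/10.3 = 0.5146
For M/M/1: Lq = λ²/(μ(μ-λ))
Lq = 28.09/(10.3 × 5.00)
Lq = 0.5454 passengers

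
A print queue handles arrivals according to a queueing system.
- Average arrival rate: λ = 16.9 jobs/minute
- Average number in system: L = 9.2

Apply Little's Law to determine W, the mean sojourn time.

Little's Law: L = λW, so W = L/λ
W = 9.2/16.9 = 0.5444 minutes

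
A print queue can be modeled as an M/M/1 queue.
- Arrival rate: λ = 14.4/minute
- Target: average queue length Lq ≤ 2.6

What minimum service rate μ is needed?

For M/M/1: Lq = λ²/(μ(μ-λ))
Need Lq ≤ 2.6, i.e. μ(μ-λ) ≥ λ²/2.6
μ² - 14.4μ - 207.36/2.6 ≥ 0  →  μ² - 14.4μ - 79.75385 ≥ 0
Quadratic formula (positive root): μ = [λ + √(λ² + 4×79.75385)]/2
Discriminant: 207.36 + 4×79.75385 = 526.3754, √526.3754 = 22.94287
μ ≥ (14.4 + 22.94287)/2 = 18.6714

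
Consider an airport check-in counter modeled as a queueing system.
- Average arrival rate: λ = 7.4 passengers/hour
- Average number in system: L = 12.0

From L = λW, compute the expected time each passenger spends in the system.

Little's Law: L = λW, so W = L/λ
W = 12.0/7.4 = 1.6216 hours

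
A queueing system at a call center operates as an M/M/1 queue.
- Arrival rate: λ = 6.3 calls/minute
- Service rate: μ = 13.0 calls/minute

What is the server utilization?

Server utilization: ρ = λ/μ
ρ = 6.3/13.0 = 0.4846
The server is busy 48.46% of the time.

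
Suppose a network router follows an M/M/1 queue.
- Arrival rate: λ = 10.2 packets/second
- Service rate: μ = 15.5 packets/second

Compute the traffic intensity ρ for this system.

Server utilization: ρ = λ/μ
ρ = 10.2/15.5 = 0.6581
The server is busy 65.81% of the time.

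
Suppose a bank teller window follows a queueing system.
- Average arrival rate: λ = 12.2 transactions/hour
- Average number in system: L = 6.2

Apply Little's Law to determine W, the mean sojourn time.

Little's Law: L = λW, so W = L/λ
W = 6.2/12.2 = 0.5082 hours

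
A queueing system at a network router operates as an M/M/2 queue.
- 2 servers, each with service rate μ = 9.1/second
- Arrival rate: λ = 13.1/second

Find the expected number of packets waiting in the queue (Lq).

Traffic intensity: ρ = λ/(cμ) = 13.1/(2×9.1) = 0.7198
Since ρ = 0.7198 < 1, system is stable.
Offered load a = λ/μ = cρ = 13.1/9.1 = 1.4396
P₀ = [ Σₙ₌₀^1 aⁿ/n! + a^2/(2!(1-ρ)) ]⁻¹
Σ = a^0/0! + a^1/1! = 1.0000 + 1.4396 = 2.4396
a^2/(2!(1-ρ)) = 2.07233/(2 × 0.280220) = 3.6977
P₀ = 1/(2.4396 + 3.6977) = 0.1629
Lq = P₀·a^2·ρ / (2!(1-ρ)²) = 0.16294 × 2.0723 × 0.71978 / (2 × 0.078523) = 1.5476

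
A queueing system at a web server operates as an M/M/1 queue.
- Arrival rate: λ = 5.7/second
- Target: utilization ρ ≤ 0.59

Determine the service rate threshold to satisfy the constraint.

ρ = λ/μ, so μ = λ/ρ
μ ≥ 5.7/0.59 = 9.6610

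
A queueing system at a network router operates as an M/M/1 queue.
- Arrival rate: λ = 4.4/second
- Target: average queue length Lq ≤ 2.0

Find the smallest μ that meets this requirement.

For M/M/1: Lq = λ²/(μ(μ-λ))
Need Lq ≤ 2.0, i.e. μ(μ-λ) ≥ λ²/2.0
μ² - 4.4μ - 19.36/2.0 ≥ 0  →  μ² - 4.4μ - 9.6800 ≥ 0
Quadratic formula (positive root): μ = [λ + √(λ² + 4×9.6800)]/2
Discriminant: 19.36 + 4×9.6800 = 58.0800, √58.0800 = 7.6210
μ ≥ (4.4 + 7.6210)/2 = 6.0105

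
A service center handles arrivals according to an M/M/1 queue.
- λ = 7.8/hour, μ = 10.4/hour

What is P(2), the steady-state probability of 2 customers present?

ρ = λ/μ = 7.8/10.4 = 0.7500
P(n) = (1-ρ)ρⁿ
P(2) = (1-0.7500) × 0.7500^2
P(2) = 0.2500 × 0.5625
P(2) = 0.1406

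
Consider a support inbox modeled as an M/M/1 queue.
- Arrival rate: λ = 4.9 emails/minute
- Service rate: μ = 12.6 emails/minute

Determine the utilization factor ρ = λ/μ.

Server utilization: ρ = λ/μ
ρ = 4.9/12.6 = 0.3889
The server is busy 38.89% of the time.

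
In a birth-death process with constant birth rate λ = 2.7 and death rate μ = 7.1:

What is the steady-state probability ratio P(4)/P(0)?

For constant rates: P(n)/P(0) = (λ/μ)^n
P(4)/P(0) = (2.7/7.1)^4 = 0.38028^4 = 0.02091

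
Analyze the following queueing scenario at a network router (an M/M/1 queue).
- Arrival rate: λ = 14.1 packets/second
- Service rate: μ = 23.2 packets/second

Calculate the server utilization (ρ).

Server utilization: ρ = λ/μ
ρ = 14.1/23.2 = 0.6078
The server is busy 60.78% of the time.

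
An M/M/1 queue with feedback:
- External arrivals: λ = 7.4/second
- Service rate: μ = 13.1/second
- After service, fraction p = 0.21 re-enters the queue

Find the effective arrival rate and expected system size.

Effective arrival rate: λ_eff = λ/(1-p) = 7.4/(1-0.21) = 7.4/0.79 = 9.367089
ρ = λ_eff/μ = 9.367089/13.1 = 0.71504
L = ρ/(1-ρ) = 0.71504/(1-0.71504) = 2.5093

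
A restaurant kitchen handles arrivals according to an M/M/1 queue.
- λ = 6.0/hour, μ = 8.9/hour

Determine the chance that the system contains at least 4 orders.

ρ = λ/μ = 6.0/8.9 = 0.6742
P(N ≥ n) = ρⁿ
P(N ≥ 4) = 0.6742^4
P(N ≥ 4) = 0.2066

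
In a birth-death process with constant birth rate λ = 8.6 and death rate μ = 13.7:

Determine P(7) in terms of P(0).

For constant rates: P(n)/P(0) = (λ/μ)^n
P(7)/P(0) = (8.6/13.7)^7 = 0.62774^7 = 0.03841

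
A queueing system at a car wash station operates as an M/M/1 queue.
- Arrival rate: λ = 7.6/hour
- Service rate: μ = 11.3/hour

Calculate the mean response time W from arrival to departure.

First, compute utilization: ρ = λ/μ = 7.6/11.3 = 0.6726
For M/M/1: W = 1/(μ-λ)
W = 1/(11.3-7.6) = 1/3.70
W = 0.2703 hours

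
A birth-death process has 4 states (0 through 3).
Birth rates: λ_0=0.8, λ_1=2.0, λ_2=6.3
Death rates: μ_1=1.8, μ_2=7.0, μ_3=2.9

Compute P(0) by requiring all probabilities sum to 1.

Ratios P(n)/P(0) = (λ₀···λₙ₋₁)/(μ₁···μₙ):
P(1)/P(0) = (0.8)/(1.8) = 0.4444
P(2)/P(0) = (0.8×2.0)/(1.8×7.0) = 0.1270
P(3)/P(0) = (0.8×2.0×6.3)/(1.8×7.0×2.9) = 0.2759

Normalization: ∑ P(n) = 1
P(0) × (1.0000 + 0.4444 + 0.1270 + 0.2759) = 1
P(0) × 1.8473 = 1
P(0) = 1/1.8473 = 0.5413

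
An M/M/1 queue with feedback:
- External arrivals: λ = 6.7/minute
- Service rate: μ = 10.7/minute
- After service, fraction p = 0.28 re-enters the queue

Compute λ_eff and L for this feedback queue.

Effective arrival rate: λ_eff = λ/(1-p) = 6.7/(1-0.28) = 6.7/0.72 = 9.305556
ρ = λ_eff/μ = 9.305556/10.7 = 0.869678
L = ρ/(1-ρ) = 0.869678/(1-0.869678) = 6.6733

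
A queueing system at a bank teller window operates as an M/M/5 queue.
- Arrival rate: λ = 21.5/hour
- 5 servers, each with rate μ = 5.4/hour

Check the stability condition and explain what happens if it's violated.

Stability requires ρ = λ/(cμ) < 1
ρ = 21.5/(5 × 5.4) = 21.5/27.00 = 0.7963
Since 0.7963 < 1, the system is STABLE.
The servers are busy 79.63% of the time.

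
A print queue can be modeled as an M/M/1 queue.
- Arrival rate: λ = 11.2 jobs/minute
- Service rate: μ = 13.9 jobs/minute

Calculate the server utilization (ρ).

Server utilization: ρ = λ/μ
ρ = 11.2/13.9 = 0.8058
The server is busy 80.58% of the time.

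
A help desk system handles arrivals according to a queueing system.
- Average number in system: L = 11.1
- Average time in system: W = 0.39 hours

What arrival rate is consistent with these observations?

Little's Law: L = λW, so λ = L/W
λ = 11.1/0.39 = 28.4615 tickets/hour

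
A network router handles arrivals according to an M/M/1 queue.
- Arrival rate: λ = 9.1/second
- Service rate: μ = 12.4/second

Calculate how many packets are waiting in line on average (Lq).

ρ = λ/μ = 9.1/12.4 = 0.7339
For M/M/1: Lq = λ²/(μ(μ-λ))
Lq = 82.81/(12.4 × 3.30)
Lq = 2.0237 packets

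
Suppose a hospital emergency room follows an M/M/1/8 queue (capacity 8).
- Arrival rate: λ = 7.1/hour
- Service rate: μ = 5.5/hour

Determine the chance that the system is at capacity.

ρ = λ/μ = 7.1/5.5 = 1.29091
P₀ = (1-ρ)/(1-ρ^(K+1)) = (1-1.29091)/(1-1.29091^9) = -0.2909/-8.9555 = 0.03248
P_K = P₀×ρ^K = 0.03248 × 1.29091^8 = 0.03248 × 7.7120 = 0.2505
Blocking probability = 25.05%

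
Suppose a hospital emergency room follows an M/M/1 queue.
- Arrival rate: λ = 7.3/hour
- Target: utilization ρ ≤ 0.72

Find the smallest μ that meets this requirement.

ρ = λ/μ, so μ = λ/ρ
μ ≥ 7.3/0.72 = 10.1389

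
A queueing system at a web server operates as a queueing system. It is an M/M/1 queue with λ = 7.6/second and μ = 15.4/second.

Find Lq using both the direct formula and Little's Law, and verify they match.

Method 1 (direct): Lq = λ²/(μ(μ-λ)) = 57.76/(15.4 × 7.80) = 0.4809

Method 2 (Little's Law):
W = 1/(μ-λ) = 1/7.80 = 0.12821
Wq = W - 1/μ = 0.12821 - 0.064935 = 0.06327
Lq = λWq = 7.6 × 0.06327 = 0.4809 ✔ (matches Method 1)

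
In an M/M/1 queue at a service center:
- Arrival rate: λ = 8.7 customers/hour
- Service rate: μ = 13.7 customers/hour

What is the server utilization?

Server utilization: ρ = λ/μ
ρ = 8.7/13.7 = 0.6350
The server is busy 63.50% of the time.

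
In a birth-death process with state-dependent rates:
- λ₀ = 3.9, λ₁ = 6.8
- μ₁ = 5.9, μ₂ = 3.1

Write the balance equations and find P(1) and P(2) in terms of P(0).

Balance equations:
State 0: λ₀P₀ = μ₁P₁ → P₁ = (λ₀/μ₁)P₀ = (3.9/5.9)P₀ = 0.6610P₀
State 1: P₂ = (λ₀λ₁)/(μ₁μ₂)P₀ = (3.9×6.8)/(5.9×3.1)P₀ = 1.4500P₀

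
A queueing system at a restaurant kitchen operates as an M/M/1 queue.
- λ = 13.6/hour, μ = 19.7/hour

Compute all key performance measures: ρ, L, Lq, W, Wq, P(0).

Step 1: ρ = λ/μ = 13.6/19.7 = 0.6904
Step 2: L = λ/(μ-λ) = 13.6/6.10 = 2.2295
Step 3: Lq = λ²/(μ(μ-λ)) = 184.96/(19.7×6.10) = 1.5392
Step 4: W = 1/(μ-λ) = 1/6.10 = 0.163934
Step 5: Wq = λ/(μ(μ-λ)) = 13.6/(19.7×6.10) = 0.1132
Step 6: P(0) = 1-ρ = 0.3096
Verify: L = λW = 13.6×0.163934 = 2.2295 ✔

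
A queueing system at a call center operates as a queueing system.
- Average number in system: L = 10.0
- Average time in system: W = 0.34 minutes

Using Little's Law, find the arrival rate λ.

Little's Law: L = λW, so λ = L/W
λ = 10.0/0.34 = 29.4118 calls/minute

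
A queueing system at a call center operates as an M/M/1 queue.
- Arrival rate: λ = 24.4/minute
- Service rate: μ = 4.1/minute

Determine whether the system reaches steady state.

Stability requires ρ = λ/(cμ) < 1
ρ = 24.4/(1 × 4.1) = 24.4/4.10 = 5.9512
Since 5.9512 ≥ 1, the system is UNSTABLE.
Queue grows without bound. Need μ > λ = 24.4.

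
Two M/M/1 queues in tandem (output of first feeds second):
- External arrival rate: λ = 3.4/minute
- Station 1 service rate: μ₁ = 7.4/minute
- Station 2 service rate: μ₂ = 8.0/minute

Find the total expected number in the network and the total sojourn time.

By Jackson's theorem, each station behaves as independent M/M/1.
Station 1: ρ₁ = 3.4/7.4 = 0.4595, L₁ = ρ₁/(1-ρ₁) = λ/(μ₁-λ) = 3.4/4.00 = 0.8500
Station 2: ρ₂ = 3.4/8.0 = 0.4250, L₂ = ρ₂/(1-ρ₂) = λ/(μ₂-λ) = 3.4/4.60 = 0.7391
Total: L = L₁ + L₂ = 0.8500 + 0.7391 = 1.5891
W = L/λ = 1.5891/3.4 = 0.4674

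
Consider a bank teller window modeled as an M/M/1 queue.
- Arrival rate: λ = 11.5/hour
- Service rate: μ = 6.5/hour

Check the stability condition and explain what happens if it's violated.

Stability requires ρ = λ/(cμ) < 1
ρ = 11.5/(1 × 6.5) = 11.5/6.50 = 1.7692
Since 1.7692 ≥ 1, the system is UNSTABLE.
Queue grows without bound. Need μ > λ = 11.5.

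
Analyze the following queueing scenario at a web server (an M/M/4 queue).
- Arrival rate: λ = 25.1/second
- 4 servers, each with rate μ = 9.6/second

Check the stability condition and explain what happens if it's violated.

Stability requires ρ = λ/(cμ) < 1
ρ = 25.1/(4 × 9.6) = 25.1/38.40 = 0.6536
Since 0.6536 < 1, the system is STABLE.
The servers are busy 65.36% of the time.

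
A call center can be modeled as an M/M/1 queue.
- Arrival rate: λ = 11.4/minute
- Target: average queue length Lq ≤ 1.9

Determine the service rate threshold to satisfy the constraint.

For M/M/1: Lq = λ²/(μ(μ-λ))
Need Lq ≤ 1.9, i.e. μ(μ-λ) ≥ λ²/1.9
μ² - 11.4μ - 129.96/1.9 ≥ 0  →  μ² - 11.4μ - 68.4000 ≥ 0
Quadratic formula (positive root): μ = [λ + √(λ² + 4×68.4000)]/2
Discriminant: 129.96 + 4×68.4000 = 403.5600, √403.5600 = 20.0888
μ ≥ (11.4 + 20.0888)/2 = 15.7444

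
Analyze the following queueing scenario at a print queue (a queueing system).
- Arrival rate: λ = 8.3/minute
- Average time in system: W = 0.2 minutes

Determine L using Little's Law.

Little's Law: L = λW
L = 8.3 × 0.2 = 1.6600 jobs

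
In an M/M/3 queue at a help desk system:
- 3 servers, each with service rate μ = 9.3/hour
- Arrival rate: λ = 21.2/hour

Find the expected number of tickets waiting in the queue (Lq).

Traffic intensity: ρ = λ/(cμ) = 21.2/(3×9.3) = 0.7599
Since ρ = 0.7599 < 1, system is stable.
Offered load a = λ/μ = cρ = 21.2/9.3 = 2.2796
P₀ = [ Σₙ₌₀^2 aⁿ/n! + a^3/(3!(1-ρ)) ]⁻¹
Σ = a^0/0! + a^1/1! + a^2/2! = 1.0000 + 2.2796 + 2.5982 = 5.8778
a^3/(3!(1-ρ)) = 11.8456/(6 × 0.240143) = 8.2212
P₀ = 1/(5.8778 + 8.2212) = 0.07093
Lq = P₀·a^3·ρ / (3!(1-ρ)²) = 0.070927 × 11.8456 × 0.75986 / (6 × 0.057669) = 1.8451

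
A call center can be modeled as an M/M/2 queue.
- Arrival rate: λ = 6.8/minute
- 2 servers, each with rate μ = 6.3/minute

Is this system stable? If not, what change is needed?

Stability requires ρ = λ/(cμ) < 1
ρ = 6.8/(2 × 6.3) = 6.8/12.60 = 0.5397
Since 0.5397 < 1, the system is STABLE.
The servers are busy 53.97% of the time.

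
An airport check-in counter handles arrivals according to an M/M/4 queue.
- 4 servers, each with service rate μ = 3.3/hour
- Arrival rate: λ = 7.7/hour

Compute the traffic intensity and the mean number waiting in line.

Traffic intensity: ρ = λ/(cμ) = 7.7/(4×3.3) = 0.5833
Since ρ = 0.5833 < 1, system is stable.
Offered load a = λ/μ = cρ = 7.7/3.3 = 2.3333
P₀ = [ Σₙ₌₀^3 aⁿ/n! + a^4/(4!(1-ρ)) ]⁻¹
Σ = a^0/0! + a^1/1! + a^2/2! + a^3/3! = 1.0000 + 2.3333 + 2.7222 + 2.1173 = 8.1728
a^4/(4!(1-ρ)) = 29.6420/(24 × 0.41667) = 2.9642
P₀ = 1/(8.1728 + 2.9642) = 0.08979
Lq = P₀·a^4·ρ / (4!(1-ρ)²) = 0.08979 × 29.6420 × 0.5833 / (24 × 0.1736) = 0.3726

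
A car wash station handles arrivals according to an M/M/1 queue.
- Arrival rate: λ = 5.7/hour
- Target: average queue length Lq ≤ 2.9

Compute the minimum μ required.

For M/M/1: Lq = λ²/(μ(μ-λ))
Need Lq ≤ 2.9, i.e. μ(μ-λ) ≥ λ²/2.9
μ² - 5.7μ - 32.49/2.9 ≥ 0  →  μ² - 5.7μ - 11.20345 ≥ 0
Quadratic formula (positive root): μ = [λ + √(λ² + 4×11.20345)]/2
Discriminant: 32.49 + 4×11.20345 = 77.3038, √77.3038 = 8.79226
μ ≥ (5.7 + 8.79226)/2 = 7.2461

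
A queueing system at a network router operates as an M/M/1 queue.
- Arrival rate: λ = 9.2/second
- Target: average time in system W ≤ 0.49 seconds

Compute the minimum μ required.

For M/M/1: W = 1/(μ-λ)
Need W ≤ 0.49, so 1/(μ-λ) ≤ 0.49
μ - λ ≥ 1/0.49 = 2.0408
μ ≥ 9.2 + 2.0408 = 11.2408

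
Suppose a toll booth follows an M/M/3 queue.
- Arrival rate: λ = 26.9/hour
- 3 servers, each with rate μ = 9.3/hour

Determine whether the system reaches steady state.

Stability requires ρ = λ/(cμ) < 1
ρ = 26.9/(3 × 9.3) = 26.9/27.90 = 0.9642
Since 0.9642 < 1, the system is STABLE.
The servers are busy 96.42% of the time.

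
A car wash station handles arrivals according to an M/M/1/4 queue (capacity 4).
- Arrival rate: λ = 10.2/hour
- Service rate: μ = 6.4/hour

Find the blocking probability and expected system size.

ρ = λ/μ = 10.2/6.4 = 1.59375
P₀ = (1-ρ)/(1-ρ^(K+1)) = (1-1.59375)/(1-1.59375^5) = -0.59375/-9.2826 = 0.06396
P_K = P₀×ρ^K = 0.06396 × 1.59375^4 = 0.06396 × 6.4518 = 0.4127
Blocking probability P_4 = 0.4127 (41.27%)
L = ρ[1 - (K+1)ρ^K + Kρ^(K+1)] / [(1-ρ)(1-ρ^(K+1))]
L = 1.59375 × (1 - 5×6.451798 + 4×10.28255) / ((1 - 1.59375) × (1 - 10.28255)) = 2.8544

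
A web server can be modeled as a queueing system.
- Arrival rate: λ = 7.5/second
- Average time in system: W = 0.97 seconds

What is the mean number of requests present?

Little's Law: L = λW
L = 7.5 × 0.97 = 7.2750 requests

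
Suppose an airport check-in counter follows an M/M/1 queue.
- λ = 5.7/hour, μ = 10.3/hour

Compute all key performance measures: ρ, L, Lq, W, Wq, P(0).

Step 1: ρ = λ/μ = 5.7/10.3 = 0.5534
Step 2: L = λ/(μ-λ) = 5.7/4.60 = 1.2391
Step 3: Lq = λ²/(μ(μ-λ)) = 32.49/(10.3×4.60) = 0.6857
Step 4: W = 1/(μ-λ) = 1/4.60 = 0.21739
Step 5: Wq = λ/(μ(μ-λ)) = 5.7/(10.3×4.60) = 0.1203
Step 6: P(0) = 1-ρ = 0.4466
Verify: L = λW = 5.7×0.21739 = 1.2391 ✔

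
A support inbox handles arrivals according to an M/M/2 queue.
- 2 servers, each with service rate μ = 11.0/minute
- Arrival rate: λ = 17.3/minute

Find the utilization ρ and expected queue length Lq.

Traffic intensity: ρ = λ/(cμ) = 17.3/(2×11.0) = 0.7864
Since ρ = 0.7864 < 1, system is stable.
Offered load a = λ/μ = cρ = 17.3/11.0 = 1.5727
P₀ = [ Σₙ₌₀^1 aⁿ/n! + a^2/(2!(1-ρ)) ]⁻¹
Σ = a^0/0! + a^1/1! = 1.0000 + 1.5727 = 2.5727
a^2/(2!(1-ρ)) = 2.47347/(2 × 0.213636) = 5.7890
P₀ = 1/(2.5727 + 5.7890) = 0.1196
Lq = P₀·a^2·ρ / (2!(1-ρ)²) = 0.11959 × 2.4735 × 0.78636 / (2 × 0.045640) = 2.5483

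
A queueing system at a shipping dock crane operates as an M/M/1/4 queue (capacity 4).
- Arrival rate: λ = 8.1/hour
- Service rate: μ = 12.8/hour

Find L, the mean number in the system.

ρ = λ/μ = 8.1/12.8 = 0.6328
P₀ = (1-ρ)/(1-ρ^(K+1)) = (1-0.6328)/(1-0.6328^5) = 0.3672/0.8985 = 0.4087
P_K = P₀×ρ^K = 0.40867 × 0.6328^4 = 0.40867 × 0.16035 = 0.06553
L = ρ[1 - (K+1)ρ^K + Kρ^(K+1)] / [(1-ρ)(1-ρ^(K+1))]
L = 0.6328 × (1 - 5×0.16035 + 4×0.10147) / ((1 - 0.6328) × (1 - 0.10147)) = 1.1587 containers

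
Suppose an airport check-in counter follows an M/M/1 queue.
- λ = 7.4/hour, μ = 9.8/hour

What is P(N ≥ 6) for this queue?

ρ = λ/μ = 7.4/9.8 = 0.7551
P(N ≥ n) = ρⁿ
P(N ≥ 6) = 0.7551^6
P(N ≥ 6) = 0.1854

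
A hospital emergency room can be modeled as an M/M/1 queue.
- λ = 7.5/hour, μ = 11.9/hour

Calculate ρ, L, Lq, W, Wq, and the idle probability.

Step 1: ρ = λ/μ = 7.5/11.9 = 0.6303
Step 2: L = λ/(μ-λ) = 7.5/4.40 = 1.7045
Step 3: Lq = λ²/(μ(μ-λ)) = 56.25/(11.9×4.40) = 1.0743
Step 4: W = 1/(μ-λ) = 1/4.40 = 0.22727
Step 5: Wq = λ/(μ(μ-λ)) = 7.5/(11.9×4.40) = 0.1432
Step 6: P(0) = 1-ρ = 0.3697
Verify: L = λW = 7.5×0.22727 = 1.7045 ✔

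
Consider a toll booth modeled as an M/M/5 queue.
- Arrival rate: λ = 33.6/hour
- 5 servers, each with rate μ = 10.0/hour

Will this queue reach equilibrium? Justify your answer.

Stability requires ρ = λ/(cμ) < 1
ρ = 33.6/(5 × 10.0) = 33.6/50.00 = 0.6720
Since 0.6720 < 1, the system is STABLE.
The servers are busy 67.20% of the time.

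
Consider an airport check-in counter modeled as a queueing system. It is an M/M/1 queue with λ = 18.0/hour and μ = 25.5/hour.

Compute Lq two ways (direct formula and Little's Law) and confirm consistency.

Method 1 (direct): Lq = λ²/(μ(μ-λ)) = 324.00/(25.5 × 7.50) = 1.6941

Method 2 (Little's Law):
W = 1/(μ-λ) = 1/7.50 = 0.1333333
Wq = W - 1/μ = 0.1333333 - 0.03921569 = 0.094118
Lq = λWq = 18.0 × 0.094118 = 1.6941 ✔ (matches Method 1)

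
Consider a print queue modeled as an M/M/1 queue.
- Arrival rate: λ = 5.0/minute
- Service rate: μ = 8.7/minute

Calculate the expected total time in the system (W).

First, compute utilization: ρ = λ/μ = 5.0/8.7 = 0.5747
For M/M/1: W = 1/(μ-λ)
W = 1/(8.7-5.0) = 1/3.70
W = 0.2703 minutes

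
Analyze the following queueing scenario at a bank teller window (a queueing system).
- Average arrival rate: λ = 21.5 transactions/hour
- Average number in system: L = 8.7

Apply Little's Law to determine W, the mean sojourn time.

Little's Law: L = λW, so W = L/λ
W = 8.7/21.5 = 0.4047 hours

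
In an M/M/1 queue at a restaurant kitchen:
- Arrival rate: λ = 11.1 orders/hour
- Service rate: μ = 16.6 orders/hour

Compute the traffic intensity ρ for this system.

Server utilization: ρ = λ/μ
ρ = 11.1/16.6 = 0.6687
The server is busy 66.87% of the time.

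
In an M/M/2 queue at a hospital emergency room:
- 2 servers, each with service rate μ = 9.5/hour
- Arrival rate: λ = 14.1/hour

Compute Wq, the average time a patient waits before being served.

Traffic intensity: ρ = λ/(cμ) = 14.1/(2×9.5) = 0.7421
Since ρ = 0.7421 < 1, system is stable.
Offered load a = λ/μ = cρ = 14.1/9.5 = 1.4842
P₀ = [ Σₙ₌₀^1 aⁿ/n! + a^2/(2!(1-ρ)) ]⁻¹
Σ = a^0/0! + a^1/1! = 1.0000 + 1.4842 = 2.4842
a^2/(2!(1-ρ)) = 2.20288/(2 × 0.257895) = 4.2709
P₀ = 1/(2.4842 + 4.2709) = 0.1480
Lq = P₀·a^2·ρ / (2!(1-ρ)²) = 0.148036 × 2.20288 × 0.742105 / (2 × 0.0665097) = 1.8193
Wq = Lq/λ = 1.8193/14.1 = 0.1290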